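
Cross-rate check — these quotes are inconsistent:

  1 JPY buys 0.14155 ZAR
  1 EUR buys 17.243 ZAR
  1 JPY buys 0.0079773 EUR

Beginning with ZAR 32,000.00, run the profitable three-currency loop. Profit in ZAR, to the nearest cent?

Profitable loop is ZAR → EUR → JPY → ZAR:
ZAR 32,000.00 ÷ 17.243 = EUR 1,855.83
EUR 1,855.83 ÷ 0.0079773 = JPY 232,638
JPY 232,638 × 0.14155 = ZAR 32,929.95
Profit = ZAR 32,929.95 − ZAR 32,000.00

Profit: ZAR 929.95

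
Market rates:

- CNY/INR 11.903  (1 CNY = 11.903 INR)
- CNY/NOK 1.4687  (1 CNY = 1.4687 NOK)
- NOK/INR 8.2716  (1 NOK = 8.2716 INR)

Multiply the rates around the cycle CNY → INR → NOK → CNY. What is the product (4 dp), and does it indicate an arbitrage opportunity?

Around CNY → INR → NOK → CNY: 1 × 11.903 ÷ 8.2716 ÷ 1.4687 = 0.979792
Product < 1; profitable direction is CNY → NOK → INR → CNY.

0.9798 (arbitrage exists)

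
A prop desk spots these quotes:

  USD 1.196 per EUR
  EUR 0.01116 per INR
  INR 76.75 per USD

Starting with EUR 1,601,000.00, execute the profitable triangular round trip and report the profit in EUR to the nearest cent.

Profitable loop is EUR → USD → INR → EUR:
EUR 1,601,000.00 × 1.196 = USD 1,914,796.00
USD 1,914,796.00 × 76.75 = INR 146,960,593.00
INR 146,960,593.00 × 0.01116 = EUR 1,640,080.22
Profit = EUR 1,640,080.22 − EUR 1,601,000.00

Profit: EUR 39,080.22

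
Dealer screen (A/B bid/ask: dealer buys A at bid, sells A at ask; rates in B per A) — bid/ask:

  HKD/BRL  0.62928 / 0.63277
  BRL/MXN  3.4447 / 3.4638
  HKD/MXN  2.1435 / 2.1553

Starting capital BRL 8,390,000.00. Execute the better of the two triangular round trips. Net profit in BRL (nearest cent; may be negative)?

Best loop BRL → MXN → HKD → BRL:
BRL 8,390,000.00 × 3.4447 (sell BRL at bid) = MXN 28,901,033.00
MXN 28,901,033.00 ÷ 2.1553 (buy HKD at ask) = HKD 13,409,285.48
HKD 13,409,285.48 × 0.62928 (sell HKD at bid) = BRL 8,438,195.17

Net profit: BRL 48,195.17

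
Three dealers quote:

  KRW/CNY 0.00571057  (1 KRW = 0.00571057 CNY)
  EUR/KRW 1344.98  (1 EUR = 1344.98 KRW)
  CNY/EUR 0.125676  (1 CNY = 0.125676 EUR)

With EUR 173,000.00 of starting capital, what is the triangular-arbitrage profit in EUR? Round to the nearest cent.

Profit: EUR 6,224.95

Profitable loop is EUR → CNY → KRW → EUR:
EUR 173,000.00 ÷ 0.125676 = CNY 1,376,555.59
CNY 1,376,555.59 ÷ 0.00571057 = KRW 241,053,973
KRW 241,053,973 ÷ 1344.98 = EUR 179,224.95
Profit = EUR 179,224.95 − EUR 173,000.00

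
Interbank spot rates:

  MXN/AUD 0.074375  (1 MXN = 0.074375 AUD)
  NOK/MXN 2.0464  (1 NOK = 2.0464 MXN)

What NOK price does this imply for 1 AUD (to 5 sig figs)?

AUD/NOK = 6.5703

1 AUD ÷ 0.074375 = 13.4454 MXN
13.4454 MXN ÷ 2.0464 = 6.57026 NOK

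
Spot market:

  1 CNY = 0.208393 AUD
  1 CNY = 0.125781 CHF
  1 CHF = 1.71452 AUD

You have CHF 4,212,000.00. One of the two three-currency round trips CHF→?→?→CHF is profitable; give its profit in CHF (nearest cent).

Profit: CHF 146,758.77

Profitable loop is CHF → AUD → CNY → CHF:
CHF 4,212,000.00 × 1.71452 = AUD 7,221,558.24
AUD 7,221,558.24 ÷ 0.208393 = CNY 34,653,554.77
CNY 34,653,554.77 × 0.125781 = CHF 4,358,758.77
Profit = CHF 4,358,758.77 − CHF 4,212,000.00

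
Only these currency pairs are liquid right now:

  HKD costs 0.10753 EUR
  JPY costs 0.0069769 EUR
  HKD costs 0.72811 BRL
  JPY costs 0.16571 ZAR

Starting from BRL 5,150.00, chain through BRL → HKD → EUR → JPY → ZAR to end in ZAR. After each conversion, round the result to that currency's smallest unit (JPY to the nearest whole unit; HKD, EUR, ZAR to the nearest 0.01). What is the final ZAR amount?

ZAR 18,064.54

BRL 5,150.00 ÷ 0.72811 = HKD 7,073.11
HKD 7,073.11 × 0.10753 = EUR 760.57
EUR 760.57 ÷ 0.0069769 = JPY 109,013
JPY 109,013 × 0.16571 = ZAR 18,064.54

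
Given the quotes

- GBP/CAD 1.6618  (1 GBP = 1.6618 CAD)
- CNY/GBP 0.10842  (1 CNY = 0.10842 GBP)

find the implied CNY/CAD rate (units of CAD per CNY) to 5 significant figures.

CNY/CAD = 0.18017

1 CNY × 0.10842 = 0.10842 GBP
0.10842 GBP × 1.6618 = 0.180172 CAD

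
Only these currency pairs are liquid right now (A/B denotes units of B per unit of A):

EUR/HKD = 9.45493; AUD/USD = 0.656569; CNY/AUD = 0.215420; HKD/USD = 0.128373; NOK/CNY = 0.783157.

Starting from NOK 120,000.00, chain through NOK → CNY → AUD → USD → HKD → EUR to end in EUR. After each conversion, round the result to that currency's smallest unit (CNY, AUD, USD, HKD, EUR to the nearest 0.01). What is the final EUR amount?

EUR 10,951.27

NOK 120,000.00 × 0.783157 = CNY 93,978.84
CNY 93,978.84 × 0.215420 = AUD 20,244.92
AUD 20,244.92 × 0.656569 = USD 13,292.19
USD 13,292.19 ÷ 0.128373 = HKD 103,543.50
HKD 103,543.50 ÷ 9.45493 = EUR 10,951.27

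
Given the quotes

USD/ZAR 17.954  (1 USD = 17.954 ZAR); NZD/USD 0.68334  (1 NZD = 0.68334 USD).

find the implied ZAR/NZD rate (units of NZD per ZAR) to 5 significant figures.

1 ZAR ÷ 17.954 = 0.0556979 USD
0.0556979 USD ÷ 0.68334 = 0.0815083 NZD

ZAR/NZD = 0.081508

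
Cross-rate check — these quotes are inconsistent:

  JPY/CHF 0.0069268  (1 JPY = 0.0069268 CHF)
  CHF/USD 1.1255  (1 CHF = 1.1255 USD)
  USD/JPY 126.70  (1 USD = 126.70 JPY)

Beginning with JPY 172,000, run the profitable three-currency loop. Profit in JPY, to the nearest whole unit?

Profit: JPY 2,130

Profitable loop is JPY → USD → CHF → JPY:
JPY 172,000 ÷ 126.70 = USD 1,357.54
USD 1,357.54 ÷ 1.1255 = CHF 1,206.16
CHF 1,206.16 ÷ 0.0069268 = JPY 174,130
Profit = JPY 174,130 − JPY 172,000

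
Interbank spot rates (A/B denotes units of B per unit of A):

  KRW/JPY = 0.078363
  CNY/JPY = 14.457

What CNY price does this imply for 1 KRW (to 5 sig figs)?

KRW/CNY = 0.0054204

1 KRW × 0.078363 = 0.078363 JPY
0.078363 JPY ÷ 14.457 = 0.00542042 CNY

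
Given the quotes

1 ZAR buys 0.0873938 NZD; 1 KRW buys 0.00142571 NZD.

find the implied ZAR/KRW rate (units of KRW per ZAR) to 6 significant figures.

ZAR/KRW = 61.2984

1 ZAR × 0.0873938 = 0.0873938 NZD
0.0873938 NZD ÷ 0.00142571 = 61.2984 KRW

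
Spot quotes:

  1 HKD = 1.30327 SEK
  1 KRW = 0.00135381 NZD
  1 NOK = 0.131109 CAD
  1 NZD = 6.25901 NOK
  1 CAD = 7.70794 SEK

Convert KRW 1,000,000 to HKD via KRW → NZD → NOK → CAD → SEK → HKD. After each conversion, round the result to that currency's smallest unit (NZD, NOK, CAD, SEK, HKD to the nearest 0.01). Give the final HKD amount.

KRW 1,000,000 × 0.00135381 = NZD 1,353.81
NZD 1,353.81 × 6.25901 = NOK 8,473.51
NOK 8,473.51 × 0.131109 = CAD 1,110.95
CAD 1,110.95 × 7.70794 = SEK 8,563.14
SEK 8,563.14 ÷ 1.30327 = HKD 6,570.50

HKD 6,570.50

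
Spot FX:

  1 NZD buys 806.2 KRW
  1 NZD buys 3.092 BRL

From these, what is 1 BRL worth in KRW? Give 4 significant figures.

BRL/KRW = 260.7

1 BRL ÷ 3.092 = 0.323415 NZD
0.323415 NZD × 806.2 = 260.737 KRW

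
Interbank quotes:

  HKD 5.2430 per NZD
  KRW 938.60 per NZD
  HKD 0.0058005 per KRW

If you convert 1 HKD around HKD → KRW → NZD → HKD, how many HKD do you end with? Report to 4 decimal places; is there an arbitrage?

Around HKD → KRW → NZD → HKD: 1 ÷ 0.0058005 ÷ 938.60 × 5.2430 = 0.963017
Product < 1; profitable direction is HKD → NZD → KRW → HKD.

0.9630 (arbitrage exists)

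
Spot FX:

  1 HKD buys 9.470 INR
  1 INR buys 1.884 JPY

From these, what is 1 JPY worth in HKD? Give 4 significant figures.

1 JPY ÷ 1.884 = 0.530786 INR
0.530786 INR ÷ 9.470 = 0.0560492 HKD

JPY/HKD = 0.05605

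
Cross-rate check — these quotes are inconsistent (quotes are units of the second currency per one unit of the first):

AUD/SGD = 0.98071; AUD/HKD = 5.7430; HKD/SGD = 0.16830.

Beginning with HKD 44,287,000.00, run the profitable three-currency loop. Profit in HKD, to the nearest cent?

Profit: HKD 648,950.62

Profitable loop is HKD → AUD → SGD → HKD:
HKD 44,287,000.00 ÷ 5.7430 = AUD 7,711,474.84
AUD 7,711,474.84 × 0.98071 = SGD 7,562,720.49
SGD 7,562,720.49 ÷ 0.16830 = HKD 44,935,950.62
Profit = HKD 44,935,950.62 − HKD 44,287,000.00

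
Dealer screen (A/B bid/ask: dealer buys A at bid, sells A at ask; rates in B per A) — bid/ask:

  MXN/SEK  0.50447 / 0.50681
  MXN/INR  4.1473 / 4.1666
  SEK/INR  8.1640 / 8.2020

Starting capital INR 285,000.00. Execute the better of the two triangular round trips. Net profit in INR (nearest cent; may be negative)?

Best loop INR → SEK → MXN → INR:
INR 285,000.00 ÷ 8.2020 (buy SEK at ask) = SEK 34,747.62
SEK 34,747.62 ÷ 0.50681 (buy MXN at ask) = MXN 68,561.44
MXN 68,561.44 × 4.1473 (sell MXN at bid) = INR 284,344.85

Net result: INR -655.15 (no profitable arbitrage after spreads)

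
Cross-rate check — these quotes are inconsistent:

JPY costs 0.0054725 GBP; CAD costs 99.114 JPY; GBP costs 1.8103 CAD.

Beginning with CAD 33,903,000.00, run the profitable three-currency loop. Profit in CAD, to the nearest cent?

Profitable loop is CAD → GBP → JPY → CAD:
CAD 33,903,000.00 ÷ 1.8103 = GBP 18,727,835.17
GBP 18,727,835.17 ÷ 0.0054725 = JPY 3,422,171,798
JPY 3,422,171,798 ÷ 99.114 = CAD 34,527,632.81
Profit = CAD 34,527,632.81 − CAD 33,903,000.00

Profit: CAD 624,632.81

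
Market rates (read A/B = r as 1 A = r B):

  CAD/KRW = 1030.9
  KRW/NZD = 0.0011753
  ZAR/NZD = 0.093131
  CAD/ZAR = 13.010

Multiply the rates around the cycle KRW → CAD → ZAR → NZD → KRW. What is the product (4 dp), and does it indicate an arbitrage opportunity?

Around KRW → CAD → ZAR → NZD → KRW: 1 ÷ 1030.9 × 13.010 × 0.093131 ÷ 0.0011753 = 1.000014
Product ≈ 1 (deviation 0.001%, within rounding noise).

1.0000 (no arbitrage)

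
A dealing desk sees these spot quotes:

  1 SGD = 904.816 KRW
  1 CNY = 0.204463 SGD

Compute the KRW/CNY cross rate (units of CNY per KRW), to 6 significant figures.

1 KRW ÷ 904.816 = 0.0011052 SGD
0.0011052 SGD ÷ 0.204463 = 0.00540536 CNY

KRW/CNY = 0.00540536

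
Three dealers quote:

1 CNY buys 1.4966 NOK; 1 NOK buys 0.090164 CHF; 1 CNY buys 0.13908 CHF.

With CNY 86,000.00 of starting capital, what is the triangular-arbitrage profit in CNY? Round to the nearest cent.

Profit: CNY 2,638.87

Profitable loop is CNY → CHF → NOK → CNY:
CNY 86,000.00 × 0.13908 = CHF 11,960.88
CHF 11,960.88 ÷ 0.090164 = NOK 132,656.94
NOK 132,656.94 ÷ 1.4966 = CNY 88,638.87
Profit = CNY 88,638.87 − CNY 86,000.00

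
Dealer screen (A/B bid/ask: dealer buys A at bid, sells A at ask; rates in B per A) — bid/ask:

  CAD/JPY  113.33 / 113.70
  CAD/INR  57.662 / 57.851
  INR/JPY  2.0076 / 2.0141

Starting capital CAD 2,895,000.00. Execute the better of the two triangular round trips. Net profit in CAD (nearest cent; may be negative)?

Best loop CAD → INR → JPY → CAD:
CAD 2,895,000.00 × 57.662 (sell CAD at bid) = INR 166,931,490.00
INR 166,931,490.00 × 2.0076 (sell INR at bid) = JPY 335,131,659
JPY 335,131,659 ÷ 113.70 (buy CAD at ask) = CAD 2,947,508.00

Net profit: CAD 52,508.00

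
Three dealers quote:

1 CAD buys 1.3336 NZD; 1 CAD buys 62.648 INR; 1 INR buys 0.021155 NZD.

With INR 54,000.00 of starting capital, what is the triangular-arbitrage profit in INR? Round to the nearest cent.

Profit: INR 337.43

Profitable loop is INR → CAD → NZD → INR:
INR 54,000.00 ÷ 62.648 = CAD 861.96
CAD 861.96 × 1.3336 = NZD 1,149.51
NZD 1,149.51 ÷ 0.021155 = INR 54,337.43
Profit = INR 54,337.43 − INR 54,000.00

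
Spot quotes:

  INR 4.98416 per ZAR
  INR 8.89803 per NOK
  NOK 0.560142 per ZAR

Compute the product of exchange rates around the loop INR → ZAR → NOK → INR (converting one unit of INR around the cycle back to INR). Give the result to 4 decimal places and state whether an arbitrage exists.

1.0000 (no arbitrage)

Around INR → ZAR → NOK → INR: 1 ÷ 4.98416 × 0.560142 × 8.89803 = 1.000000
Product ≈ 1 (deviation 0.000%, within rounding noise).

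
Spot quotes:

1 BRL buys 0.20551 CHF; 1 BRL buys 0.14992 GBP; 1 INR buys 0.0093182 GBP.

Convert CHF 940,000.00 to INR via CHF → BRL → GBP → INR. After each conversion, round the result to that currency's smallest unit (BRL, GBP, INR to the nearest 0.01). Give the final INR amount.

CHF 940,000.00 ÷ 0.20551 = BRL 4,573,986.67
BRL 4,573,986.67 × 0.14992 = GBP 685,732.08
GBP 685,732.08 ÷ 0.0093182 = INR 73,590,616.21

INR 73,590,616.21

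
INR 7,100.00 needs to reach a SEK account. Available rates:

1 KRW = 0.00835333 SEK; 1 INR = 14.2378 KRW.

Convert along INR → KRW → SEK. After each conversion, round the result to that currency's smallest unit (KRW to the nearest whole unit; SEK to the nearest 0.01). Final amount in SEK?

INR 7,100.00 × 14.2378 = KRW 101,088
KRW 101,088 × 0.00835333 = SEK 844.42

SEK 844.42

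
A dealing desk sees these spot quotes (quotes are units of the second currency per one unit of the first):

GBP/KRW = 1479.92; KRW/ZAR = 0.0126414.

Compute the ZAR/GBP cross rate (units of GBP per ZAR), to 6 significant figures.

1 ZAR ÷ 0.0126414 = 79.1052 KRW
79.1052 KRW ÷ 1479.92 = 0.0534523 GBP

ZAR/GBP = 0.0534523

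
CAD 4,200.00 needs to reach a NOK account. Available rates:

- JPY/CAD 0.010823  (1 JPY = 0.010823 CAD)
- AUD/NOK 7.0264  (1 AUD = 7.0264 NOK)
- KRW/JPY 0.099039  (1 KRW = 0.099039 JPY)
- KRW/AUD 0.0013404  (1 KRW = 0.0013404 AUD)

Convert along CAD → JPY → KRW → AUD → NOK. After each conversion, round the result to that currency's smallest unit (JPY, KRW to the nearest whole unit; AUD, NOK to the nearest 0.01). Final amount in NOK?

NOK 36,903.07

CAD 4,200.00 ÷ 0.010823 = JPY 388,062
JPY 388,062 ÷ 0.099039 = KRW 3,918,275
KRW 3,918,275 × 0.0013404 = AUD 5,252.06
AUD 5,252.06 × 7.0264 = NOK 36,903.07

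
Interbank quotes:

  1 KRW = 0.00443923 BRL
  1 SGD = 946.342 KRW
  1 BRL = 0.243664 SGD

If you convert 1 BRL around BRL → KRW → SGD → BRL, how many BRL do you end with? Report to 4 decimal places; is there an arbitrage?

0.9769 (arbitrage exists)

Around BRL → KRW → SGD → BRL: 1 ÷ 0.00443923 ÷ 946.342 ÷ 0.243664 = 0.976906
Product < 1; profitable direction is BRL → SGD → KRW → BRL.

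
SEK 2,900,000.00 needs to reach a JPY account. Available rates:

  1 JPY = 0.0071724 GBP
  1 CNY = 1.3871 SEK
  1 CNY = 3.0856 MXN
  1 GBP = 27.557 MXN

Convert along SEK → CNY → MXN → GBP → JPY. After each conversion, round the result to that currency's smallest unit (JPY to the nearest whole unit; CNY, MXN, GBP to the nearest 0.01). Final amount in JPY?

SEK 2,900,000.00 ÷ 1.3871 = CNY 2,090,692.81
CNY 2,090,692.81 × 3.0856 = MXN 6,451,041.73
MXN 6,451,041.73 ÷ 27.557 = GBP 234,098.11
GBP 234,098.11 ÷ 0.0071724 = JPY 32,638,742

JPY 32,638,742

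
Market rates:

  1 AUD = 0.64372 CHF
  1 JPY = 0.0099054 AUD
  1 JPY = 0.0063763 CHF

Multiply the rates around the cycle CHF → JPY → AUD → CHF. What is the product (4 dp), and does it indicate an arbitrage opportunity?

Around CHF → JPY → AUD → CHF: 1 ÷ 0.0063763 × 0.0099054 × 0.64372 = 1.000001
Product ≈ 1 (deviation 0.000%, within rounding noise).

1.0000 (no arbitrage)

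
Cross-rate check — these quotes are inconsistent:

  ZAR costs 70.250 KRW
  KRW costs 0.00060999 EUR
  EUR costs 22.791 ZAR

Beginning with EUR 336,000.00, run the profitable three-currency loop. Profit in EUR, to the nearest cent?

Profit: EUR 8,038.35

Profitable loop is EUR → KRW → ZAR → EUR:
EUR 336,000.00 ÷ 0.00060999 = KRW 550,828,702
KRW 550,828,702 ÷ 70.250 = ZAR 7,840,977.97
ZAR 7,840,977.97 ÷ 22.791 = EUR 344,038.35
Profit = EUR 344,038.35 − EUR 336,000.00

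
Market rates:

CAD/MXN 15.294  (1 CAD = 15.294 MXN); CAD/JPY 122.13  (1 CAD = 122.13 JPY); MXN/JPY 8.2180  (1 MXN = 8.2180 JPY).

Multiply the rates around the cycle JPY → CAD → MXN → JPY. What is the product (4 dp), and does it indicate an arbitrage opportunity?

1.0291 (arbitrage exists)

Around JPY → CAD → MXN → JPY: 1 ÷ 122.13 × 15.294 × 8.2180 = 1.029117
Product > 1; profitable direction is JPY → CAD → MXN → JPY.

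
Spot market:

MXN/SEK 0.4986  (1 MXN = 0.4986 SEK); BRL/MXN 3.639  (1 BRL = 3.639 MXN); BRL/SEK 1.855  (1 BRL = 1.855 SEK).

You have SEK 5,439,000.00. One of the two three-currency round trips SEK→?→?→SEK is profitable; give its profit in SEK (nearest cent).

Profitable loop is SEK → MXN → BRL → SEK:
SEK 5,439,000.00 ÷ 0.4986 = MXN 10,908,543.92
MXN 10,908,543.92 ÷ 3.639 = BRL 2,997,676.26
BRL 2,997,676.26 × 1.855 = SEK 5,560,689.47
Profit = SEK 5,560,689.47 − SEK 5,439,000.00

Profit: SEK 121,689.47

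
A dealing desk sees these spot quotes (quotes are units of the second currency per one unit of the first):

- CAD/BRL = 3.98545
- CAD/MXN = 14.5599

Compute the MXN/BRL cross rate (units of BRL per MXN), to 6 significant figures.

1 MXN ÷ 14.5599 = 0.0686818 CAD
0.0686818 CAD × 3.98545 = 0.273728 BRL

MXN/BRL = 0.273728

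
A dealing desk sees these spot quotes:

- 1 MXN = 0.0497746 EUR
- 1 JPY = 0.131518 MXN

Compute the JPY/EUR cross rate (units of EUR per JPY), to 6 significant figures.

1 JPY × 0.131518 = 0.131518 MXN
0.131518 MXN × 0.0497746 = 0.00654626 EUR

JPY/EUR = 0.00654626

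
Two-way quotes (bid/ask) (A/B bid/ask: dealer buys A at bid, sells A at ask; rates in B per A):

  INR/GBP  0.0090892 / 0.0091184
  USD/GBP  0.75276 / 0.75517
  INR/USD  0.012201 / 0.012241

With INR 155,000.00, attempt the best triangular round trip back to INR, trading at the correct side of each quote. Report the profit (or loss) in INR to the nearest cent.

Best loop INR → USD → GBP → INR:
INR 155,000.00 × 0.012201 (sell INR at bid) = USD 1,891.15
USD 1,891.15 × 0.75276 (sell USD at bid) = GBP 1,423.59
GBP 1,423.59 ÷ 0.0091184 (buy INR at ask) = INR 156,122.33

Net profit: INR 1,122.33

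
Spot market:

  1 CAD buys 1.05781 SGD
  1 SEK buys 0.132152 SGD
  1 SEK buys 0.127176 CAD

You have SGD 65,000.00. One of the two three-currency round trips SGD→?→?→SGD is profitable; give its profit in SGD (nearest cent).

Profit: SGD 1,168.68

Profitable loop is SGD → SEK → CAD → SGD:
SGD 65,000.00 ÷ 0.132152 = SEK 491,857.86
SEK 491,857.86 × 0.127176 = CAD 62,552.52
CAD 62,552.52 × 1.05781 = SGD 66,168.68
Profit = SGD 66,168.68 − SGD 65,000.00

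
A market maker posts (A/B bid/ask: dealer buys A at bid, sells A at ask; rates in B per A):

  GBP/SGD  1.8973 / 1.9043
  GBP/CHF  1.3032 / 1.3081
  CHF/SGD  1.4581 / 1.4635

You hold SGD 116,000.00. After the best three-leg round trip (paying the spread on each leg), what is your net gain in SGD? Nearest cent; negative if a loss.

Net result: SGD -250.00 (no profitable arbitrage after spreads)

Best loop SGD → GBP → CHF → SGD:
SGD 116,000.00 ÷ 1.9043 (buy GBP at ask) = GBP 60,914.77
GBP 60,914.77 × 1.3032 (sell GBP at bid) = CHF 79,384.13
CHF 79,384.13 × 1.4581 (sell CHF at bid) = SGD 115,750.00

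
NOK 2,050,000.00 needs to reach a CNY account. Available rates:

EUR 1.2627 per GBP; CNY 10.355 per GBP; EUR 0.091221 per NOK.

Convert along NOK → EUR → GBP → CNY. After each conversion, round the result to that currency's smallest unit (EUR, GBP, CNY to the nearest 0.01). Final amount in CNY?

CNY 1,533,552.41

NOK 2,050,000.00 × 0.091221 = EUR 187,003.05
EUR 187,003.05 ÷ 1.2627 = GBP 148,097.77
GBP 148,097.77 × 10.355 = CNY 1,533,552.41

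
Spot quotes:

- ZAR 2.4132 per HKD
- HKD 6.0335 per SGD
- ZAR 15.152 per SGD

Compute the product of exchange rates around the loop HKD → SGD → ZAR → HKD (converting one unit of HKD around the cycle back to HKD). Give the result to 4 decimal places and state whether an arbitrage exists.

1.0407 (arbitrage exists)

Around HKD → SGD → ZAR → HKD: 1 ÷ 6.0335 × 15.152 ÷ 2.4132 = 1.040656
Product > 1; profitable direction is HKD → SGD → ZAR → HKD.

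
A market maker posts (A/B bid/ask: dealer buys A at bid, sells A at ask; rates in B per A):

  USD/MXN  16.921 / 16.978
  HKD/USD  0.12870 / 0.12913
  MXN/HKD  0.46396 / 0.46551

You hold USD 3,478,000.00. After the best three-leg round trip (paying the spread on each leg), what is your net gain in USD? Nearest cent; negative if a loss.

Best loop USD → MXN → HKD → USD:
USD 3,478,000.00 × 16.921 (sell USD at bid) = MXN 58,851,238.00
MXN 58,851,238.00 × 0.46396 (sell MXN at bid) = HKD 27,304,620.38
HKD 27,304,620.38 × 0.12870 (sell HKD at bid) = USD 3,514,104.64

Net profit: USD 36,104.64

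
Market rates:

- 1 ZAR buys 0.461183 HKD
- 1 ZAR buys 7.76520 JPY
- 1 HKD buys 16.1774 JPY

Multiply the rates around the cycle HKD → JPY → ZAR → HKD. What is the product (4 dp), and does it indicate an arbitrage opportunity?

0.9608 (arbitrage exists)

Around HKD → JPY → ZAR → HKD: 1 × 16.1774 ÷ 7.76520 × 0.461183 = 0.960792
Product < 1; profitable direction is HKD → ZAR → JPY → HKD.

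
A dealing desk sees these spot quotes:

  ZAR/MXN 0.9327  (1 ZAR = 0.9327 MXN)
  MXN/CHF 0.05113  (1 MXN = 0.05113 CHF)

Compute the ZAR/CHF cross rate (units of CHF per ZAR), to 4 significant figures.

ZAR/CHF = 0.04769

1 ZAR × 0.9327 = 0.9327 MXN
0.9327 MXN × 0.05113 = 0.047689 CHF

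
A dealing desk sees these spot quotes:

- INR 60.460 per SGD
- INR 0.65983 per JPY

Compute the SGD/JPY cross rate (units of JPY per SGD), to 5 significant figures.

SGD/JPY = 91.630

1 SGD × 60.460 = 60.46 INR
60.46 INR ÷ 0.65983 = 91.6297 JPY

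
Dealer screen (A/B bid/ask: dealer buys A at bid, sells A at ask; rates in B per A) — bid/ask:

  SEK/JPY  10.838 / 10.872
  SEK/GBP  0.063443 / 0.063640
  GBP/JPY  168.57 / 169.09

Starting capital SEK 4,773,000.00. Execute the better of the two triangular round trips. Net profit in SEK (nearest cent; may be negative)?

Best loop SEK → JPY → GBP → SEK:
SEK 4,773,000.00 × 10.838 (sell SEK at bid) = JPY 51,729,774
JPY 51,729,774 ÷ 169.09 (buy GBP at ask) = GBP 305,930.42
GBP 305,930.42 ÷ 0.063640 (buy SEK at ask) = SEK 4,807,203.26

Net profit: SEK 34,203.26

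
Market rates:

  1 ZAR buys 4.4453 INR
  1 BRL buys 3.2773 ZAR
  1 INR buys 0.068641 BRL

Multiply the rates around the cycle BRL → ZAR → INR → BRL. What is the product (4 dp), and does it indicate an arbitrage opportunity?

Around BRL → ZAR → INR → BRL: 1 × 3.2773 × 4.4453 × 0.068641 = 1.000002
Product ≈ 1 (deviation 0.000%, within rounding noise).

1.0000 (no arbitrage)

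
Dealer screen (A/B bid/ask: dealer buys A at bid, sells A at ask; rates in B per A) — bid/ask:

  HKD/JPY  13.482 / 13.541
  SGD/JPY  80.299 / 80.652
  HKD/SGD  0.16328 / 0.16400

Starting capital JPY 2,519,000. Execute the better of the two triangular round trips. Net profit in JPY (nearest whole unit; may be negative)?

Net profit: JPY 48,577

Best loop JPY → SGD → HKD → JPY:
JPY 2,519,000 ÷ 80.652 (buy SGD at ask) = SGD 31,232.95
SGD 31,232.95 ÷ 0.16400 (buy HKD at ask) = HKD 190,444.83
HKD 190,444.83 × 13.482 (sell HKD at bid) = JPY 2,567,577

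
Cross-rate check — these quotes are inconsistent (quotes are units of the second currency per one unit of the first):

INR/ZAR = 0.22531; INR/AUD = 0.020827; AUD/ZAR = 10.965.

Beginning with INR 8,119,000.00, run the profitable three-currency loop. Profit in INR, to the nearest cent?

Profitable loop is INR → AUD → ZAR → INR:
INR 8,119,000.00 × 0.020827 = AUD 169,094.41
AUD 169,094.41 × 10.965 = ZAR 1,854,120.24
ZAR 1,854,120.24 ÷ 0.22531 = INR 8,229,196.39
Profit = INR 8,229,196.39 − INR 8,119,000.00

Profit: INR 110,196.39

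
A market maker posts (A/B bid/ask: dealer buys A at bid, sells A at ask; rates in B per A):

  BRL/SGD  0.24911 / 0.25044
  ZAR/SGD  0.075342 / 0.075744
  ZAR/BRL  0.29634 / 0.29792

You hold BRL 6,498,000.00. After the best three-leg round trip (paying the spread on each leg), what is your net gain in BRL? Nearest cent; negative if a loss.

Net profit: BRL 63,656.59

Best loop BRL → ZAR → SGD → BRL:
BRL 6,498,000.00 ÷ 0.29792 (buy ZAR at ask) = ZAR 21,811,224.49
ZAR 21,811,224.49 × 0.075342 (sell ZAR at bid) = SGD 1,643,301.28
SGD 1,643,301.28 ÷ 0.25044 (buy BRL at ask) = BRL 6,561,656.59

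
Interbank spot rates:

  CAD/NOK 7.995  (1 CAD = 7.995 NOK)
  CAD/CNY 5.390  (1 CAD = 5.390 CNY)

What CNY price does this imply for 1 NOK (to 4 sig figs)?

1 NOK ÷ 7.995 = 0.125078 CAD
0.125078 CAD × 5.390 = 0.674171 CNY

NOK/CNY = 0.6742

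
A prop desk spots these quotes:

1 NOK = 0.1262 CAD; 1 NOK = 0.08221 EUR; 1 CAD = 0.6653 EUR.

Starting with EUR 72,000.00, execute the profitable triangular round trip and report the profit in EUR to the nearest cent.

Profit: EUR 1,533.41

Profitable loop is EUR → NOK → CAD → EUR:
EUR 72,000.00 ÷ 0.08221 = NOK 875,805.86
NOK 875,805.86 × 0.1262 = CAD 110,526.70
CAD 110,526.70 × 0.6653 = EUR 73,533.41
Profit = EUR 73,533.41 − EUR 72,000.00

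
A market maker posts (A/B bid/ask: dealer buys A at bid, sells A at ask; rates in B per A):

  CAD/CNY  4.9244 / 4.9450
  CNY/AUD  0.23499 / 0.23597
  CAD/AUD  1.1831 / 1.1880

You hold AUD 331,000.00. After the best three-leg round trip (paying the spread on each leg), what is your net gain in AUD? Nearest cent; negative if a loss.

Net profit: AUD 4,603.41

Best loop AUD → CNY → CAD → AUD:
AUD 331,000.00 ÷ 0.23597 (buy CNY at ask) = CNY 1,402,720.68
CNY 1,402,720.68 ÷ 4.9450 (buy CAD at ask) = CAD 283,664.45
CAD 283,664.45 × 1.1831 (sell CAD at bid) = AUD 335,603.41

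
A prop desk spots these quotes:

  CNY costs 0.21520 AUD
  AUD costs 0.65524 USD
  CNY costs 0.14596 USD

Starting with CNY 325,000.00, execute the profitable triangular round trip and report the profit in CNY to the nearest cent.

Profitable loop is CNY → USD → AUD → CNY:
CNY 325,000.00 × 0.14596 = USD 47,437.00
USD 47,437.00 ÷ 0.65524 = AUD 72,396.37
AUD 72,396.37 ÷ 0.21520 = CNY 336,414.38
Profit = CNY 336,414.38 − CNY 325,000.00

Profit: CNY 11,414.38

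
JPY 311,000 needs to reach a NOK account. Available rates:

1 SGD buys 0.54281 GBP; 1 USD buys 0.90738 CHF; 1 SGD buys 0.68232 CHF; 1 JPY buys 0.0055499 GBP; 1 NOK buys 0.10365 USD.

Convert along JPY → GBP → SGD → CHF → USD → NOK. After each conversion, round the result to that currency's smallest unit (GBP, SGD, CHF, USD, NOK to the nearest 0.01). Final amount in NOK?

NOK 23,068.89

JPY 311,000 × 0.0055499 = GBP 1,726.02
GBP 1,726.02 ÷ 0.54281 = SGD 3,179.79
SGD 3,179.79 × 0.68232 = CHF 2,169.63
CHF 2,169.63 ÷ 0.90738 = USD 2,391.09
USD 2,391.09 ÷ 0.10365 = NOK 23,068.89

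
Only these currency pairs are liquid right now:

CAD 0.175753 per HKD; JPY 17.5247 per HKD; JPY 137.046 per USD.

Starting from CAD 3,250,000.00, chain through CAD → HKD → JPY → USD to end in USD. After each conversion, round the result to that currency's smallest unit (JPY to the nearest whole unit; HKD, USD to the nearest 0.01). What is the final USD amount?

USD 2,364,638.97

CAD 3,250,000.00 ÷ 0.175753 = HKD 18,491,860.74
HKD 18,491,860.74 × 17.5247 = JPY 324,064,312
JPY 324,064,312 ÷ 137.046 = USD 2,364,638.97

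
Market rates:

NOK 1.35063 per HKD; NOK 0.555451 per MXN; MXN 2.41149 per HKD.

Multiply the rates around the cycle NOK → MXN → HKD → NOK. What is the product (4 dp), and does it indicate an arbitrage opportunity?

Around NOK → MXN → HKD → NOK: 1 ÷ 0.555451 ÷ 2.41149 × 1.35063 = 1.008336
Product > 1; profitable direction is NOK → MXN → HKD → NOK.

1.0083 (arbitrage exists)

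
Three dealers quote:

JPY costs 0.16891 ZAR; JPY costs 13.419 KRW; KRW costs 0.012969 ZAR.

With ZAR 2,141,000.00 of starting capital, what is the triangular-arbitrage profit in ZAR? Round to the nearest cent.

Profitable loop is ZAR → JPY → KRW → ZAR:
ZAR 2,141,000.00 ÷ 0.16891 = JPY 12,675,389
JPY 12,675,389 × 13.419 = KRW 170,091,048
KRW 170,091,048 × 0.012969 = ZAR 2,205,910.81
Profit = ZAR 2,205,910.81 − ZAR 2,141,000.00

Profit: ZAR 64,910.81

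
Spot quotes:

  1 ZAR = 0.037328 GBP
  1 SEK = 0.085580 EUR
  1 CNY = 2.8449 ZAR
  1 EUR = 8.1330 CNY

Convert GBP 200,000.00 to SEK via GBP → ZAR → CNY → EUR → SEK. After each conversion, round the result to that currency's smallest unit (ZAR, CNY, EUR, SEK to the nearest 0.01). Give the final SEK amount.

GBP 200,000.00 ÷ 0.037328 = ZAR 5,357,908.27
ZAR 5,357,908.27 ÷ 2.8449 = CNY 1,883,338.00
CNY 1,883,338.00 ÷ 8.1330 = EUR 231,567.44
EUR 231,567.44 ÷ 0.085580 = SEK 2,705,859.31

SEK 2,705,859.31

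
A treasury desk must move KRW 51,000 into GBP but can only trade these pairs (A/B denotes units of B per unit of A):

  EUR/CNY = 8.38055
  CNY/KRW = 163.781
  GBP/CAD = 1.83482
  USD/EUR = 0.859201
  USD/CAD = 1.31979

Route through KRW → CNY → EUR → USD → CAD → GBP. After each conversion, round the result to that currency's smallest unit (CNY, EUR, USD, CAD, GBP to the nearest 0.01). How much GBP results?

GBP 31.11

KRW 51,000 ÷ 163.781 = CNY 311.39
CNY 311.39 ÷ 8.38055 = EUR 37.16
EUR 37.16 ÷ 0.859201 = USD 43.25
USD 43.25 × 1.31979 = CAD 57.08
CAD 57.08 ÷ 1.83482 = GBP 31.11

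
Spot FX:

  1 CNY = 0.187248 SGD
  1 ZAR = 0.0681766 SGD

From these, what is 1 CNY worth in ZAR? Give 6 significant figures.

1 CNY × 0.187248 = 0.187248 SGD
0.187248 SGD ÷ 0.0681766 = 2.74651 ZAR

CNY/ZAR = 2.74651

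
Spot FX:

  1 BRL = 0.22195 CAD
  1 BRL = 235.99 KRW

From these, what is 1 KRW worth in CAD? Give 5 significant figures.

1 KRW ÷ 235.99 = 0.00423747 BRL
0.00423747 BRL × 0.22195 = 0.000940506 CAD

KRW/CAD = 0.00094051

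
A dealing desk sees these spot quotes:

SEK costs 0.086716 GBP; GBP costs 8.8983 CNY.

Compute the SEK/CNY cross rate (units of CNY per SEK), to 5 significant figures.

SEK/CNY = 0.77162

1 SEK × 0.086716 = 0.086716 GBP
0.086716 GBP × 8.8983 = 0.771625 CNY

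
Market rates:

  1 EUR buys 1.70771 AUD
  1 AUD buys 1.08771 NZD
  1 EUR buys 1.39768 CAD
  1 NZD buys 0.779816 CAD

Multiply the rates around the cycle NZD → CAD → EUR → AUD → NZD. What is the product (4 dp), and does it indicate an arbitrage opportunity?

Around NZD → CAD → EUR → AUD → NZD: 1 × 0.779816 ÷ 1.39768 × 1.70771 × 1.08771 = 1.036362
Product > 1; profitable direction is NZD → CAD → EUR → AUD → NZD.

1.0364 (arbitrage exists)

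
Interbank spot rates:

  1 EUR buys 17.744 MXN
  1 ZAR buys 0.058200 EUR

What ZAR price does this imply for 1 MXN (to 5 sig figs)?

MXN/ZAR = 0.96833

1 MXN ÷ 17.744 = 0.0563571 EUR
0.0563571 EUR ÷ 0.058200 = 0.968335 ZAR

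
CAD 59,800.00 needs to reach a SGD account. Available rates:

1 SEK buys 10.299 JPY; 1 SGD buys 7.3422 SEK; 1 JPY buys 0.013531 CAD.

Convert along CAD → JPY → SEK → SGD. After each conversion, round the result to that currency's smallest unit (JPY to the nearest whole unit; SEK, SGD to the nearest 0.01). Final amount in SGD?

CAD 59,800.00 ÷ 0.013531 = JPY 4,419,481
JPY 4,419,481 ÷ 10.299 = SEK 429,117.49
SEK 429,117.49 ÷ 7.3422 = SGD 58,445.36

SGD 58,445.36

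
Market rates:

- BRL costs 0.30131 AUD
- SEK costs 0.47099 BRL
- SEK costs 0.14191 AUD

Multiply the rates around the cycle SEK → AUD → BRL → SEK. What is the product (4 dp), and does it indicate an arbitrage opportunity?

1.0000 (no arbitrage)

Around SEK → AUD → BRL → SEK: 1 × 0.14191 ÷ 0.30131 ÷ 0.47099 = 0.999972
Product ≈ 1 (deviation 0.003%, within rounding noise).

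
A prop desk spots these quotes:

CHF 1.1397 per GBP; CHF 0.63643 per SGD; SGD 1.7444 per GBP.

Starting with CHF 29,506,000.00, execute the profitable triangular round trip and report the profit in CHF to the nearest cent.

Profitable loop is CHF → SGD → GBP → CHF:
CHF 29,506,000.00 ÷ 0.63643 = SGD 46,361,736.56
SGD 46,361,736.56 ÷ 1.7444 = GBP 26,577,468.79
GBP 26,577,468.79 × 1.1397 = CHF 30,290,341.18
Profit = CHF 30,290,341.18 − CHF 29,506,000.00

Profit: CHF 784,341.18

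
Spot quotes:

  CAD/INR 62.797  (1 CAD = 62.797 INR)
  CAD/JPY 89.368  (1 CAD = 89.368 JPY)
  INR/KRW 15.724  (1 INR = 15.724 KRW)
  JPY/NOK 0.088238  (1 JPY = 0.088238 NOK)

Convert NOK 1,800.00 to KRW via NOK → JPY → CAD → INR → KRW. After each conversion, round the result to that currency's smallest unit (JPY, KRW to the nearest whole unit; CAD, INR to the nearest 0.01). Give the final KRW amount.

KRW 225,388

NOK 1,800.00 ÷ 0.088238 = JPY 20,399
JPY 20,399 ÷ 89.368 = CAD 228.26
CAD 228.26 × 62.797 = INR 14,334.04
INR 14,334.04 × 15.724 = KRW 225,388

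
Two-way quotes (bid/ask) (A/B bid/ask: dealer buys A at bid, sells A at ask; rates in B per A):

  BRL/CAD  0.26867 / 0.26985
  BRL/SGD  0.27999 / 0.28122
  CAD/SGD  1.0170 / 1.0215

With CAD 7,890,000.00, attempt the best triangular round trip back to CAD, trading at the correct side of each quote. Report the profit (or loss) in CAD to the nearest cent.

Net profit: CAD 124,173.32

Best loop CAD → BRL → SGD → CAD:
CAD 7,890,000.00 ÷ 0.26985 (buy BRL at ask) = BRL 29,238,465.81
BRL 29,238,465.81 × 0.27999 (sell BRL at bid) = SGD 8,186,478.04
SGD 8,186,478.04 ÷ 1.0215 (buy CAD at ask) = CAD 8,014,173.32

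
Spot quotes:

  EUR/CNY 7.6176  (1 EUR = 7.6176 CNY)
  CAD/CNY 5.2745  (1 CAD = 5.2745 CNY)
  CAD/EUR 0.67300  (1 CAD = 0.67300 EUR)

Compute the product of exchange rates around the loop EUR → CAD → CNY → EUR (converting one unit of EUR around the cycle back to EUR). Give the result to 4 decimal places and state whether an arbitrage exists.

Around EUR → CAD → CNY → EUR: 1 ÷ 0.67300 × 5.2745 ÷ 7.6176 = 1.028841
Product > 1; profitable direction is EUR → CAD → CNY → EUR.

1.0288 (arbitrage exists)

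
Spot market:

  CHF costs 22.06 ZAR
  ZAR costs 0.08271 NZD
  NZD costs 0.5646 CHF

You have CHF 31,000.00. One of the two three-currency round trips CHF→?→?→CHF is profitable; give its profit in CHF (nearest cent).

Profit: CHF 934.94

Profitable loop is CHF → ZAR → NZD → CHF:
CHF 31,000.00 × 22.06 = ZAR 683,860.00
ZAR 683,860.00 × 0.08271 = NZD 56,562.06
NZD 56,562.06 × 0.5646 = CHF 31,934.94
Profit = CHF 31,934.94 − CHF 31,000.00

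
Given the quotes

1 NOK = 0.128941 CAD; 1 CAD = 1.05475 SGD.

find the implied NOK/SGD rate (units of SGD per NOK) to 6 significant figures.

NOK/SGD = 0.136001

1 NOK × 0.128941 = 0.128941 CAD
0.128941 CAD × 1.05475 = 0.136001 SGD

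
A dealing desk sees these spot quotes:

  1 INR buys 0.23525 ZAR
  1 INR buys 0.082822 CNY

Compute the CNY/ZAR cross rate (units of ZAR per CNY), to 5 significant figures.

CNY/ZAR = 2.8404

1 CNY ÷ 0.082822 = 12.0741 INR
12.0741 INR × 0.23525 = 2.84043 ZAR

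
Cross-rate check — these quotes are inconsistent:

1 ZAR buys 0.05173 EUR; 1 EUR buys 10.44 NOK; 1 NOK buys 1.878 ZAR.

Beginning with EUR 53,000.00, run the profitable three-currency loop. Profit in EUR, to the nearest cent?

Profit: EUR 754.45

Profitable loop is EUR → NOK → ZAR → EUR:
EUR 53,000.00 × 10.44 = NOK 553,320.00
NOK 553,320.00 × 1.878 = ZAR 1,039,134.96
ZAR 1,039,134.96 × 0.05173 = EUR 53,754.45
Profit = EUR 53,754.45 − EUR 53,000.00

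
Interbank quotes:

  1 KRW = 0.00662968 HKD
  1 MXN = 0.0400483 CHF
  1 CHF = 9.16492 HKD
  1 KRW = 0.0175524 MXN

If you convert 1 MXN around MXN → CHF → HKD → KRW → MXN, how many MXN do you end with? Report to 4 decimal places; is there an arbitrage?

0.9718 (arbitrage exists)

Around MXN → CHF → HKD → KRW → MXN: 1 × 0.0400483 × 9.16492 ÷ 0.00662968 × 0.0175524 = 0.971755
Product < 1; profitable direction is MXN → KRW → HKD → CHF → MXN.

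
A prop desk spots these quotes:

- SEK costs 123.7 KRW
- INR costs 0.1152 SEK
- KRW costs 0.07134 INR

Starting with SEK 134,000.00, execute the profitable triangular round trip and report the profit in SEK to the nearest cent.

Profitable loop is SEK → KRW → INR → SEK:
SEK 134,000.00 × 123.7 = KRW 16,575,800
KRW 16,575,800 × 0.07134 = INR 1,182,517.57
INR 1,182,517.57 × 0.1152 = SEK 136,226.02
Profit = SEK 136,226.02 − SEK 134,000.00

Profit: SEK 2,226.02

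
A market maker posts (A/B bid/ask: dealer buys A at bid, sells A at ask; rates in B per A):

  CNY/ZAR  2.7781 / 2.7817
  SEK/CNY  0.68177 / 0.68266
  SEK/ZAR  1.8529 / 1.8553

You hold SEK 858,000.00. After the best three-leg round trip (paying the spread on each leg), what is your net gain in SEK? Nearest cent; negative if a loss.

Best loop SEK → CNY → ZAR → SEK:
SEK 858,000.00 × 0.68177 (sell SEK at bid) = CNY 584,958.66
CNY 584,958.66 × 2.7781 (sell CNY at bid) = ZAR 1,625,073.65
ZAR 1,625,073.65 ÷ 1.8553 (buy SEK at ask) = SEK 875,908.83

Net profit: SEK 17,908.83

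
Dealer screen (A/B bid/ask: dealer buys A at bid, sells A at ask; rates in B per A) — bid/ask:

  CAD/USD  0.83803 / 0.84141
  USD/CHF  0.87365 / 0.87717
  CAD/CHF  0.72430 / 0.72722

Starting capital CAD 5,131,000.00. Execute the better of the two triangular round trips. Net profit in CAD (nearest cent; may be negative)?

Net profit: CAD 34,748.37

Best loop CAD → USD → CHF → CAD:
CAD 5,131,000.00 × 0.83803 (sell CAD at bid) = USD 4,299,931.93
USD 4,299,931.93 × 0.87365 (sell USD at bid) = CHF 3,756,635.53
CHF 3,756,635.53 ÷ 0.72722 (buy CAD at ask) = CAD 5,165,748.37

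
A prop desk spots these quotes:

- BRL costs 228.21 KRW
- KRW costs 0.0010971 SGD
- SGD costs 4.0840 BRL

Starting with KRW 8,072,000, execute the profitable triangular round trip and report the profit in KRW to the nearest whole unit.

Profitable loop is KRW → SGD → BRL → KRW:
KRW 8,072,000 × 0.0010971 = SGD 8,855.79
SGD 8,855.79 × 4.0840 = BRL 36,167.05
BRL 36,167.05 × 228.21 = KRW 8,253,683
Profit = KRW 8,253,683 − KRW 8,072,000

Profit: KRW 181,683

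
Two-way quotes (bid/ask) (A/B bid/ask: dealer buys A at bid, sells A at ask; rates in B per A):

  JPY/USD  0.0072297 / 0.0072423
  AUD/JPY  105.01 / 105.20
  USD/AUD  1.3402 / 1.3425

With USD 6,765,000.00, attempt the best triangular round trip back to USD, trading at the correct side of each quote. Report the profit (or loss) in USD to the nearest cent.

Net profit: USD 118,167.68

Best loop USD → AUD → JPY → USD:
USD 6,765,000.00 × 1.3402 (sell USD at bid) = AUD 9,066,453.00
AUD 9,066,453.00 × 105.01 (sell AUD at bid) = JPY 952,068,230
JPY 952,068,230 × 0.0072297 (sell JPY at bid) = USD 6,883,167.68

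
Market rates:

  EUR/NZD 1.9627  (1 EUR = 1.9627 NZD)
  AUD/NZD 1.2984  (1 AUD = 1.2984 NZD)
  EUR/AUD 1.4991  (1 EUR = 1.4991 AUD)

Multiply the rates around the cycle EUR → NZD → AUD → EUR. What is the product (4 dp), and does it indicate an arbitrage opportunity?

Around EUR → NZD → AUD → EUR: 1 × 1.9627 ÷ 1.2984 ÷ 1.4991 = 1.008358
Product > 1; profitable direction is EUR → NZD → AUD → EUR.

1.0084 (arbitrage exists)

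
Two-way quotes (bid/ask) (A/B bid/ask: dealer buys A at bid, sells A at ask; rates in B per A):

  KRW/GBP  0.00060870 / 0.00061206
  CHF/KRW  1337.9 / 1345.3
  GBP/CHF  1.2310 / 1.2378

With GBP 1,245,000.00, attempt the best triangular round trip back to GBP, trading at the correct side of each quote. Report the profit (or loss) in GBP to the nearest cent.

Net profit: GBP 3,114.30

Best loop GBP → CHF → KRW → GBP:
GBP 1,245,000.00 × 1.2310 (sell GBP at bid) = CHF 1,532,595.00
CHF 1,532,595.00 × 1337.9 (sell CHF at bid) = KRW 2,050,458,851
KRW 2,050,458,851 × 0.00060870 (sell KRW at bid) = GBP 1,248,114.30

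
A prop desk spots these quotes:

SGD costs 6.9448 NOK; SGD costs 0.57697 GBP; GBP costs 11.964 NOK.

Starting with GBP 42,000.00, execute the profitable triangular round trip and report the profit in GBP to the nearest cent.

Profit: GBP 255.13

Profitable loop is GBP → SGD → NOK → GBP:
GBP 42,000.00 ÷ 0.57697 = SGD 72,794.08
SGD 72,794.08 × 6.9448 = NOK 505,540.32
NOK 505,540.32 ÷ 11.964 = GBP 42,255.13
Profit = GBP 42,255.13 − GBP 42,000.00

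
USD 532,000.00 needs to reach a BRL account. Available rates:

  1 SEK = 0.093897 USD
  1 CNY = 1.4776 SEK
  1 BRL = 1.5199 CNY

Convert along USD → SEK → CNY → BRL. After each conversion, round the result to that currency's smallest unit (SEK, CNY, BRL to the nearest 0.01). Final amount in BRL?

BRL 2,522,830.18

USD 532,000.00 ÷ 0.093897 = SEK 5,665,782.72
SEK 5,665,782.72 ÷ 1.4776 = CNY 3,834,449.59
CNY 3,834,449.59 ÷ 1.5199 = BRL 2,522,830.18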